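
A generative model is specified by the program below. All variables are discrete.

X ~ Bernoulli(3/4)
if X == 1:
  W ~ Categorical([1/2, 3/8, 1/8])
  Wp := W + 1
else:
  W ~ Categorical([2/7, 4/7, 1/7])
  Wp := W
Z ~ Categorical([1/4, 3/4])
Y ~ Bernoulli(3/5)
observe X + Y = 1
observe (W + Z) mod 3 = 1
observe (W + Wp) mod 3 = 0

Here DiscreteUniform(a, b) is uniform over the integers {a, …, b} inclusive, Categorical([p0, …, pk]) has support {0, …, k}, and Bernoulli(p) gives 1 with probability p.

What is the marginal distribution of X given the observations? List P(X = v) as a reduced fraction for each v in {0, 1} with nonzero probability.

Enumerate traces; 2 have nonzero weight after conditioning:
  (X=0, W=0, Z=1, Y=1) weight 9/280
  (X=1, W=1, Z=0, Y=0) weight 9/320
Group by X:
  weight(X=0) = 9/280
  weight(X=1) = 9/320
Total weight = 9/280 + 9/320 = 27/448
P(X=0 | obs) = 9/280 / 27/448 = 8/15
P(X=1 | obs) = 9/320 / 27/448 = 7/15

P(X=0) = 8/15, P(X=1) = 7/15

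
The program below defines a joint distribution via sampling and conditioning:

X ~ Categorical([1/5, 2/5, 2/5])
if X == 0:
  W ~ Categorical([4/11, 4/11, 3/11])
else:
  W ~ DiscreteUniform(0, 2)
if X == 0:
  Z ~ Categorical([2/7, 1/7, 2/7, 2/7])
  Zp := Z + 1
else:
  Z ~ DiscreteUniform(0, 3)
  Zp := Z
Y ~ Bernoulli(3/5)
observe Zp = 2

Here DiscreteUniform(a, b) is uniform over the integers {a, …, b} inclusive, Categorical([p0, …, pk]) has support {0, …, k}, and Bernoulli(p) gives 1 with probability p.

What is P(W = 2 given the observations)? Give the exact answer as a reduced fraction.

Enumerate traces; 18 have nonzero weight after conditioning:
  (X=0, W=0, Z=1, Y=0) weight 8/1925
  (X=0, W=0, Z=1, Y=1) weight 12/1925
  (X=0, W=1, Z=1, Y=0) weight 8/1925
  (X=0, W=1, Z=1, Y=1) weight 12/1925
  (X=0, W=2, Z=1, Y=0) weight 6/1925
  (X=0, W=2, Z=1, Y=1) weight 9/1925
  (X=1, W=0, Z=2, Y=0) weight 1/75
  (X=1, W=0, Z=2, Y=1) weight 1/50
  … 10 more
Group by W:
  weight(W=0) = 89/1155
  weight(W=1) = 89/1155
  weight(W=2) = 86/1155
Total weight = 89/1155 + 89/1155 + 86/1155 = 8/35
P(W=0 | obs) = 89/1155 / 8/35 = 89/264
P(W=1 | obs) = 89/1155 / 8/35 = 89/264
P(W=2 | obs) = 86/1155 / 8/35 = 43/132

P(W = 2 | obs) = 43/132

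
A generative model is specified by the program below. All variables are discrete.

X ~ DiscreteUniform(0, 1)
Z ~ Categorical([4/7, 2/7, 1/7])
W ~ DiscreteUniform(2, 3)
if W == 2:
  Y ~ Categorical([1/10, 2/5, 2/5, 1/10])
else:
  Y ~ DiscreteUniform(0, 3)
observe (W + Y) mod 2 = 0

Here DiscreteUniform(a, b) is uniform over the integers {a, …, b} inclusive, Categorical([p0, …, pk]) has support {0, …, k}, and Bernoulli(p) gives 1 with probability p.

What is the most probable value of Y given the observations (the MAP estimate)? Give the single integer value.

argmax_v P(Y = v | obs) = 2

Enumerate traces; 24 have nonzero weight after conditioning:
  (X=0, Z=0, W=2, Y=0) weight 1/70
  (X=0, Z=0, W=2, Y=2) weight 2/35
  (X=0, Z=0, W=3, Y=1) weight 1/28
  (X=0, Z=0, W=3, Y=3) weight 1/28
  (X=0, Z=1, W=2, Y=0) weight 1/140
  (X=0, Z=1, W=2, Y=2) weight 1/35
  (X=0, Z=1, W=3, Y=1) weight 1/56
  (X=0, Z=1, W=3, Y=3) weight 1/56
  … 16 more
Group by Y:
  weight(Y=0) = 1/20
  weight(Y=1) = 1/8
  weight(Y=2) = 1/5
  weight(Y=3) = 1/8
Total weight = 1/20 + 1/8 + 1/5 + 1/8 = 1/2
P(Y=0 | obs) = 1/20 / 1/2 = 1/10
P(Y=1 | obs) = 1/8 / 1/2 = 1/4
P(Y=2 | obs) = 1/5 / 1/2 = 2/5
P(Y=3 | obs) = 1/8 / 1/2 = 1/4
argmax = 2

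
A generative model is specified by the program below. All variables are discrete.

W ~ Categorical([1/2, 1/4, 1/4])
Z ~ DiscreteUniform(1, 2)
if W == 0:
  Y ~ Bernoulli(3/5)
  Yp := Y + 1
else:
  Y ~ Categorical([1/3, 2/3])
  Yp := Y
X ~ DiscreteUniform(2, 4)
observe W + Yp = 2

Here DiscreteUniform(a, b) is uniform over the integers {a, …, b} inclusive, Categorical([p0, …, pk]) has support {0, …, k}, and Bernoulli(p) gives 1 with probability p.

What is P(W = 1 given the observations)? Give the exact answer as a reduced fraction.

Enumerate traces; 18 have nonzero weight after conditioning:
  (W=0, Z=1, Y=1, X=2) weight 1/20
  (W=0, Z=1, Y=1, X=3) weight 1/20
  (W=0, Z=1, Y=1, X=4) weight 1/20
  (W=0, Z=2, Y=1, X=2) weight 1/20
  (W=0, Z=2, Y=1, X=3) weight 1/20
  (W=0, Z=2, Y=1, X=4) weight 1/20
  (W=1, Z=1, Y=1, X=2) weight 1/36
  (W=1, Z=1, Y=1, X=3) weight 1/36
  (W=2, Z=1, Y=0, X=2) weight 1/72
  … 9 more
Group by W:
  weight(W=0) = 3/10
  weight(W=1) = 1/6
  weight(W=2) = 1/12
Total weight = 3/10 + 1/6 + 1/12 = 11/20
P(W=0 | obs) = 3/10 / 11/20 = 6/11
P(W=1 | obs) = 1/6 / 11/20 = 10/33
P(W=2 | obs) = 1/12 / 11/20 = 5/33

P(W = 1 | obs) = 10/33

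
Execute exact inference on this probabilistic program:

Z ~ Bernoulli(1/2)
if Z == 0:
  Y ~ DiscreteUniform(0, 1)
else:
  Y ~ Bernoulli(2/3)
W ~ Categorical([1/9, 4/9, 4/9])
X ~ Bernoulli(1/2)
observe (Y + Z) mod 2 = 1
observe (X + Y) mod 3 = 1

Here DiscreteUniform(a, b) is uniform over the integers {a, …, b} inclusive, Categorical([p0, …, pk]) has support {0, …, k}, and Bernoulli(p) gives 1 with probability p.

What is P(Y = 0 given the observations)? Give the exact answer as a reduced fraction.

P(Y = 0 | obs) = 2/5

Enumerate traces; 6 have nonzero weight after conditioning:
  (Z=0, Y=1, W=0, X=0) weight 1/72
  (Z=0, Y=1, W=1, X=0) weight 1/18
  (Z=0, Y=1, W=2, X=0) weight 1/18
  (Z=1, Y=0, W=0, X=1) weight 1/108
  (Z=1, Y=0, W=1, X=1) weight 1/27
  (Z=1, Y=0, W=2, X=1) weight 1/27
Group by Y:
  weight(Y=0) = 1/12
  weight(Y=1) = 1/8
Total weight = 1/12 + 1/8 = 5/24
P(Y=0 | obs) = 1/12 / 5/24 = 2/5
P(Y=1 | obs) = 1/8 / 5/24 = 3/5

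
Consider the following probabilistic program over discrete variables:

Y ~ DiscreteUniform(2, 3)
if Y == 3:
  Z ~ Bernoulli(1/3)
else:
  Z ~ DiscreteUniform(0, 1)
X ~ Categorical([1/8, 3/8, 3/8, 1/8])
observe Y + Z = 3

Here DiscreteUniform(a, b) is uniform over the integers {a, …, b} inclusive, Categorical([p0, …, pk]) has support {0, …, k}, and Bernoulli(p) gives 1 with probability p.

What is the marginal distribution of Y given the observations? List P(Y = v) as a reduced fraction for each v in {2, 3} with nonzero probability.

P(Y=2) = 3/7, P(Y=3) = 4/7

Enumerate traces; 8 have nonzero weight after conditioning:
  (Y=2, Z=1, X=0) weight 1/32
  (Y=2, Z=1, X=1) weight 3/32
  (Y=2, Z=1, X=2) weight 3/32
  (Y=2, Z=1, X=3) weight 1/32
  (Y=3, Z=0, X=0) weight 1/24
  (Y=3, Z=0, X=1) weight 1/8
  (Y=3, Z=0, X=2) weight 1/8
  (Y=3, Z=0, X=3) weight 1/24
Group by Y:
  weight(Y=2) = 1/4
  weight(Y=3) = 1/3
Total weight = 1/4 + 1/3 = 7/12
P(Y=2 | obs) = 1/4 / 7/12 = 3/7
P(Y=3 | obs) = 1/3 / 7/12 = 4/7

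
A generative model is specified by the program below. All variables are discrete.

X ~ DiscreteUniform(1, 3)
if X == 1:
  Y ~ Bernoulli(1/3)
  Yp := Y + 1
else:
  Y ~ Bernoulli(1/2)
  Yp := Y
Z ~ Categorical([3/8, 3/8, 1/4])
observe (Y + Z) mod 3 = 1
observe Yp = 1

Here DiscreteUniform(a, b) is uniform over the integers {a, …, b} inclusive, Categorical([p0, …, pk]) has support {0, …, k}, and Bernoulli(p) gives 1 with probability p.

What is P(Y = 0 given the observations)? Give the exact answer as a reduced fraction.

Enumerate traces; 3 have nonzero weight after conditioning:
  (X=1, Y=0, Z=1) weight 1/12
  (X=2, Y=1, Z=0) weight 1/16
  (X=3, Y=1, Z=0) weight 1/16
Group by Y:
  weight(Y=0) = 1/12
  weight(Y=1) = 1/8
Total weight = 1/12 + 1/8 = 5/24
P(Y=0 | obs) = 1/12 / 5/24 = 2/5
P(Y=1 | obs) = 1/8 / 5/24 = 3/5

P(Y = 0 | obs) = 2/5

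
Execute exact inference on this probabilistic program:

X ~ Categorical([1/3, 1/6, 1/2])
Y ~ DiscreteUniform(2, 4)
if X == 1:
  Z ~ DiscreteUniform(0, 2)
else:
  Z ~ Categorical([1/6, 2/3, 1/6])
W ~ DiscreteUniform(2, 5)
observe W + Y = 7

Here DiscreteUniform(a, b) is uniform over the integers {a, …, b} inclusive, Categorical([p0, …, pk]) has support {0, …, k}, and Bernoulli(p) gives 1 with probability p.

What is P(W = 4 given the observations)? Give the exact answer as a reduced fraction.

P(W = 4 | obs) = 1/3

Enumerate traces; 27 have nonzero weight after conditioning:
  (X=0, Y=2, Z=0, W=5) weight 1/216
  (X=0, Y=2, Z=1, W=5) weight 1/54
  (X=0, Y=2, Z=2, W=5) weight 1/216
  (X=0, Y=3, Z=0, W=4) weight 1/216
  (X=0, Y=3, Z=1, W=4) weight 1/54
  (X=0, Y=3, Z=2, W=4) weight 1/216
  (X=0, Y=4, Z=0, W=3) weight 1/216
  (X=0, Y=4, Z=1, W=3) weight 1/54
  … 19 more
Group by W:
  weight(W=3) = 1/12
  weight(W=4) = 1/12
  weight(W=5) = 1/12
Total weight = 1/12 + 1/12 + 1/12 = 1/4
P(W=3 | obs) = 1/12 / 1/4 = 1/3
P(W=4 | obs) = 1/12 / 1/4 = 1/3
P(W=5 | obs) = 1/12 / 1/4 = 1/3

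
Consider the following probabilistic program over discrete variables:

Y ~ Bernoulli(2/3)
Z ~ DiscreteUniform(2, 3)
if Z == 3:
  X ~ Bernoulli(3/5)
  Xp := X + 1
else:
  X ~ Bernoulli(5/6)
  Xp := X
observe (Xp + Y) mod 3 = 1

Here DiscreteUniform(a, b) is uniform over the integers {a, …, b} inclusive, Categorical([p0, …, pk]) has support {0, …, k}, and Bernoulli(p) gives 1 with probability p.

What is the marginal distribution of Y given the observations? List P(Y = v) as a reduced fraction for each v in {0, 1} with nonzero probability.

P(Y=0) = 37/47, P(Y=1) = 10/47

Enumerate traces; 3 have nonzero weight after conditioning:
  (Y=0, Z=2, X=1) weight 5/36
  (Y=0, Z=3, X=0) weight 1/15
  (Y=1, Z=2, X=0) weight 1/18
Group by Y:
  weight(Y=0) = 37/180
  weight(Y=1) = 1/18
Total weight = 37/180 + 1/18 = 47/180
P(Y=0 | obs) = 37/180 / 47/180 = 37/47
P(Y=1 | obs) = 1/18 / 47/180 = 10/47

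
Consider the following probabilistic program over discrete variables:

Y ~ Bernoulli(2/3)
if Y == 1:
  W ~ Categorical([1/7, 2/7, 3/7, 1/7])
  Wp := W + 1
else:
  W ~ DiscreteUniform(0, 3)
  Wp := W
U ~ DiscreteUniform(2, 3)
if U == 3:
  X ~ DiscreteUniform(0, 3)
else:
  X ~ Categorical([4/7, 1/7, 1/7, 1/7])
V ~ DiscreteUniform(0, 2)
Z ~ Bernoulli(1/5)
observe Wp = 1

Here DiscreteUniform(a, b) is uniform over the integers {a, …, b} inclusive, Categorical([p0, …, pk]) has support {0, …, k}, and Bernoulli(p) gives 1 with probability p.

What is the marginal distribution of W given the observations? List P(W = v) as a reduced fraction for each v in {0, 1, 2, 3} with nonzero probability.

Enumerate traces; 96 have nonzero weight after conditioning:
  (Y=0, W=1, U=2, X=0, V=0, Z=0) weight 2/315
  (Y=0, W=1, U=2, X=0, V=0, Z=1) weight 1/630
  (Y=0, W=1, U=2, X=0, V=1, Z=0) weight 2/315
  (Y=0, W=1, U=2, X=0, V=1, Z=1) weight 1/630
  (Y=0, W=1, U=2, X=0, V=2, Z=0) weight 2/315
  (Y=0, W=1, U=2, X=0, V=2, Z=1) weight 1/630
  (Y=0, W=1, U=2, X=1, V=0, Z=0) weight 1/630
  (Y=0, W=1, U=2, X=1, V=0, Z=1) weight 1/2520
  (Y=1, W=0, U=2, X=0, V=0, Z=0) weight 16/2205
  … 87 more
Group by W:
  weight(W=0) = 2/21
  weight(W=1) = 1/12
Total weight = 2/21 + 1/12 = 5/28
P(W=0 | obs) = 2/21 / 5/28 = 8/15
P(W=1 | obs) = 1/12 / 5/28 = 7/15

P(W=0) = 8/15, P(W=1) = 7/15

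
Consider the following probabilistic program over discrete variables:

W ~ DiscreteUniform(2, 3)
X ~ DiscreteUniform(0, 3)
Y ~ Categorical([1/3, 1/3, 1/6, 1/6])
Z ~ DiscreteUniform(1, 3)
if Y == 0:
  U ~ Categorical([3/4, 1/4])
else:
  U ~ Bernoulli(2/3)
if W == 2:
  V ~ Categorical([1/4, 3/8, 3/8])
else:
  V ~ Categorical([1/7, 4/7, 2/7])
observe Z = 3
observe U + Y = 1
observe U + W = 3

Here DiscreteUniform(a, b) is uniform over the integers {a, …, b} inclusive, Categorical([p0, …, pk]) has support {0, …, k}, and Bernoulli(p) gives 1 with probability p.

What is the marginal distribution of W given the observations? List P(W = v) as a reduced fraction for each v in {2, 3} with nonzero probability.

Enumerate traces; 24 have nonzero weight after conditioning:
  (W=2, X=0, Y=0, Z=3, U=1, V=0) weight 1/1152
  (W=2, X=0, Y=0, Z=3, U=1, V=1) weight 1/768
  (W=2, X=0, Y=0, Z=3, U=1, V=2) weight 1/768
  (W=2, X=1, Y=0, Z=3, U=1, V=0) weight 1/1152
  (W=2, X=1, Y=0, Z=3, U=1, V=1) weight 1/768
  (W=2, X=1, Y=0, Z=3, U=1, V=2) weight 1/768
  (W=2, X=2, Y=0, Z=3, U=1, V=0) weight 1/1152
  (W=2, X=2, Y=0, Z=3, U=1, V=1) weight 1/768
  (W=3, X=0, Y=1, Z=3, U=0, V=0) weight 1/1512
  … 15 more
Group by W:
  weight(W=2) = 1/72
  weight(W=3) = 1/54
Total weight = 1/72 + 1/54 = 7/216
P(W=2 | obs) = 1/72 / 7/216 = 3/7
P(W=3 | obs) = 1/54 / 7/216 = 4/7

P(W=2) = 3/7, P(W=3) = 4/7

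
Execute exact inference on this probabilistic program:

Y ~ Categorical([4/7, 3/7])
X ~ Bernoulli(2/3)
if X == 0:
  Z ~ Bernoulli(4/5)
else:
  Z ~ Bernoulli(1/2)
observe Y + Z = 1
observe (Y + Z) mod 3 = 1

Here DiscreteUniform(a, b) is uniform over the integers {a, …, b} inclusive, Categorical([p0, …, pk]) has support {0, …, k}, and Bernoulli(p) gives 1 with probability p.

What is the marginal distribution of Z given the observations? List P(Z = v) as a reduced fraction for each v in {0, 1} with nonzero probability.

P(Z=0) = 1/3, P(Z=1) = 2/3

Enumerate traces; 4 have nonzero weight after conditioning:
  (Y=0, X=0, Z=1) weight 16/105
  (Y=0, X=1, Z=1) weight 4/21
  (Y=1, X=0, Z=0) weight 1/35
  (Y=1, X=1, Z=0) weight 1/7
Group by Z:
  weight(Z=0) = 6/35
  weight(Z=1) = 12/35
Total weight = 6/35 + 12/35 = 18/35
P(Z=0 | obs) = 6/35 / 18/35 = 1/3
P(Z=1 | obs) = 12/35 / 18/35 = 2/3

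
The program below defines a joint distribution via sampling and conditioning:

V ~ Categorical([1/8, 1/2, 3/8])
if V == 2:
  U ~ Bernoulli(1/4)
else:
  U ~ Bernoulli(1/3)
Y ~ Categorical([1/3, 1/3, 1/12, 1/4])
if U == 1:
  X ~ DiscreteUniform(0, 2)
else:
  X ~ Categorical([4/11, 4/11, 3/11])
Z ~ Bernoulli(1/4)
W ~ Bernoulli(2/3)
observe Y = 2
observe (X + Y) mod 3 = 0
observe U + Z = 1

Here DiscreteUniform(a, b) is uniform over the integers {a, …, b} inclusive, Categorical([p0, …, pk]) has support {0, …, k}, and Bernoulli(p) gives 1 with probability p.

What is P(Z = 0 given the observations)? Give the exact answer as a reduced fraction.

P(Z = 0 | obs) = 319/587

Enumerate traces; 12 have nonzero weight after conditioning:
  (V=0, U=0, Y=2, X=1, Z=1, W=0) weight 1/4752
  (V=0, U=0, Y=2, X=1, Z=1, W=1) weight 1/2376
  (V=0, U=1, Y=2, X=1, Z=0, W=0) weight 1/3456
  (V=0, U=1, Y=2, X=1, Z=0, W=1) weight 1/1728
  (V=1, U=0, Y=2, X=1, Z=1, W=0) weight 1/1188
  (V=1, U=0, Y=2, X=1, Z=1, W=1) weight 1/594
  (V=1, U=1, Y=2, X=1, Z=0, W=0) weight 1/864
  (V=1, U=1, Y=2, X=1, Z=0, W=1) weight 1/432
  … 4 more
Group by Z:
  weight(Z=0) = 29/4608
  weight(Z=1) = 67/12672
Total weight = 29/4608 + 67/12672 = 587/50688
P(Z=0 | obs) = 29/4608 / 587/50688 = 319/587
P(Z=1 | obs) = 67/12672 / 587/50688 = 268/587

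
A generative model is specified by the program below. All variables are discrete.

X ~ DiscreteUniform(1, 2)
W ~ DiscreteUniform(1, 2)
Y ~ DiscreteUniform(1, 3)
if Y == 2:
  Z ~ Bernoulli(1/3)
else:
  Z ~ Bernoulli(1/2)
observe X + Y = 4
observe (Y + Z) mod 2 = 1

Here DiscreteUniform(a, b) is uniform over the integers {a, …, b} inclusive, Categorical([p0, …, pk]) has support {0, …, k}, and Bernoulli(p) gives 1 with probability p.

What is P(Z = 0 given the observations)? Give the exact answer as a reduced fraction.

P(Z = 0 | obs) = 3/5

Enumerate traces; 4 have nonzero weight after conditioning:
  (X=1, W=1, Y=3, Z=0) weight 1/24
  (X=1, W=2, Y=3, Z=0) weight 1/24
  (X=2, W=1, Y=2, Z=1) weight 1/36
  (X=2, W=2, Y=2, Z=1) weight 1/36
Group by Z:
  weight(Z=0) = 1/12
  weight(Z=1) = 1/18
Total weight = 1/12 + 1/18 = 5/36
P(Z=0 | obs) = 1/12 / 5/36 = 3/5
P(Z=1 | obs) = 1/18 / 5/36 = 2/5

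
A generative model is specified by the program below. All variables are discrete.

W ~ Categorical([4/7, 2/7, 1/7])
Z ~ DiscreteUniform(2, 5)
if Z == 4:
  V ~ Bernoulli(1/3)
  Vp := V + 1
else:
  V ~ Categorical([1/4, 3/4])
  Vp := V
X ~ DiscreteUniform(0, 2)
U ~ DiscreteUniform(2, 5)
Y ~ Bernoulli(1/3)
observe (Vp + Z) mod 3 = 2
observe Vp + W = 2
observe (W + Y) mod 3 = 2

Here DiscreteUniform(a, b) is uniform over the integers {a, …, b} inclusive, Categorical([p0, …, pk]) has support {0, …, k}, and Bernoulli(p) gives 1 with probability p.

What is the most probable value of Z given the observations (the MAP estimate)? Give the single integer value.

Enumerate traces; 36 have nonzero weight after conditioning:
  (W=1, Z=4, V=0, X=0, U=2, Y=1) weight 1/756
  (W=1, Z=4, V=0, X=0, U=3, Y=1) weight 1/756
  (W=1, Z=4, V=0, X=0, U=4, Y=1) weight 1/756
  (W=1, Z=4, V=0, X=0, U=5, Y=1) weight 1/756
  (W=1, Z=4, V=0, X=1, U=2, Y=1) weight 1/756
  (W=1, Z=4, V=0, X=1, U=3, Y=1) weight 1/756
  (W=1, Z=4, V=0, X=1, U=4, Y=1) weight 1/756
  (W=1, Z=4, V=0, X=1, U=5, Y=1) weight 1/756
  (W=2, Z=2, V=0, X=0, U=2, Y=0) weight 1/2016
  (W=2, Z=5, V=0, X=0, U=2, Y=0) weight 1/2016
  … 26 more
Group by Z:
  weight(Z=2) = 1/168
  weight(Z=4) = 1/63
  weight(Z=5) = 1/168
Total weight = 1/168 + 1/63 + 1/168 = 1/36
P(Z=2 | obs) = 1/168 / 1/36 = 3/14
P(Z=4 | obs) = 1/63 / 1/36 = 4/7
P(Z=5 | obs) = 1/168 / 1/36 = 3/14
argmax = 4

argmax_v P(Z = v | obs) = 4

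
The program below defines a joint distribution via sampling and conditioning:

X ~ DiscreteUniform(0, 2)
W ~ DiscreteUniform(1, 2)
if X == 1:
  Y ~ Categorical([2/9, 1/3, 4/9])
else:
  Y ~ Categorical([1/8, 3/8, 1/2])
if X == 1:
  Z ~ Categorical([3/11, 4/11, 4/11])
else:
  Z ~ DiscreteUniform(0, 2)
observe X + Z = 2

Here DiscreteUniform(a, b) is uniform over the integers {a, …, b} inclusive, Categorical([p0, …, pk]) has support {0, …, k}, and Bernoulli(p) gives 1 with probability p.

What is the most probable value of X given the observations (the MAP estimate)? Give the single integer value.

Enumerate traces; 18 have nonzero weight after conditioning:
  (X=0, W=1, Y=0, Z=2) weight 1/144
  (X=0, W=1, Y=1, Z=2) weight 1/48
  (X=0, W=1, Y=2, Z=2) weight 1/36
  (X=0, W=2, Y=0, Z=2) weight 1/144
  (X=0, W=2, Y=1, Z=2) weight 1/48
  (X=0, W=2, Y=2, Z=2) weight 1/36
  (X=1, W=1, Y=0, Z=1) weight 4/297
  (X=1, W=1, Y=1, Z=1) weight 2/99
  (X=2, W=1, Y=0, Z=0) weight 1/144
  … 9 more
Group by X:
  weight(X=0) = 1/9
  weight(X=1) = 4/33
  weight(X=2) = 1/9
Total weight = 1/9 + 4/33 + 1/9 = 34/99
P(X=0 | obs) = 1/9 / 34/99 = 11/34
P(X=1 | obs) = 4/33 / 34/99 = 6/17
P(X=2 | obs) = 1/9 / 34/99 = 11/34
argmax = 1

argmax_v P(X = v | obs) = 1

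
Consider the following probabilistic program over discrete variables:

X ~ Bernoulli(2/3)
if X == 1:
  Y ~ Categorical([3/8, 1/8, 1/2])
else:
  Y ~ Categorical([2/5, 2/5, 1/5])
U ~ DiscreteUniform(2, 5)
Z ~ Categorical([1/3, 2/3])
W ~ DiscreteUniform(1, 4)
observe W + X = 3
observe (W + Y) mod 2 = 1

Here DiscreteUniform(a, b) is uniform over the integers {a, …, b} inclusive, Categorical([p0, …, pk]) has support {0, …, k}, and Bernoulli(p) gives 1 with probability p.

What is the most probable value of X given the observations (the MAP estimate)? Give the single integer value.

argmax_v P(X = v | obs) = 0

Enumerate traces; 24 have nonzero weight after conditioning:
  (X=0, Y=0, U=2, Z=0, W=3) weight 1/360
  (X=0, Y=0, U=2, Z=1, W=3) weight 1/180
  (X=0, Y=0, U=3, Z=0, W=3) weight 1/360
  (X=0, Y=0, U=3, Z=1, W=3) weight 1/180
  (X=0, Y=0, U=4, Z=0, W=3) weight 1/360
  (X=0, Y=0, U=4, Z=1, W=3) weight 1/180
  (X=0, Y=0, U=5, Z=0, W=3) weight 1/360
  (X=0, Y=0, U=5, Z=1, W=3) weight 1/180
  (X=1, Y=1, U=2, Z=0, W=2) weight 1/576
  … 15 more
Group by X:
  weight(X=0) = 1/20
  weight(X=1) = 1/48
Total weight = 1/20 + 1/48 = 17/240
P(X=0 | obs) = 1/20 / 17/240 = 12/17
P(X=1 | obs) = 1/48 / 17/240 = 5/17
argmax = 0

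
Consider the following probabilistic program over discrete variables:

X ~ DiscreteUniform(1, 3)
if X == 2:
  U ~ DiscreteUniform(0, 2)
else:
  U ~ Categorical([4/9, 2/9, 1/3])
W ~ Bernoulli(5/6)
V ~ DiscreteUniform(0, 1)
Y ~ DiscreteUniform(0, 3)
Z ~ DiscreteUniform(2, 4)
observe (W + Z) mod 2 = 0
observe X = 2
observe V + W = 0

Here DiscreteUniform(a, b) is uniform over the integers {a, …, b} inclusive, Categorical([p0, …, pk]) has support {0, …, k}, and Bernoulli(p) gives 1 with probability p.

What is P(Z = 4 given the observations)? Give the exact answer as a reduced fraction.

Enumerate traces; 24 have nonzero weight after conditioning:
  (X=2, U=0, W=0, V=0, Y=0, Z=2) weight 1/1296
  (X=2, U=0, W=0, V=0, Y=0, Z=4) weight 1/1296
  (X=2, U=0, W=0, V=0, Y=1, Z=2) weight 1/1296
  (X=2, U=0, W=0, V=0, Y=1, Z=4) weight 1/1296
  (X=2, U=0, W=0, V=0, Y=2, Z=2) weight 1/1296
  (X=2, U=0, W=0, V=0, Y=2, Z=4) weight 1/1296
  (X=2, U=0, W=0, V=0, Y=3, Z=2) weight 1/1296
  (X=2, U=0, W=0, V=0, Y=3, Z=4) weight 1/1296
  … 16 more
Group by Z:
  weight(Z=2) = 1/108
  weight(Z=4) = 1/108
Total weight = 1/108 + 1/108 = 1/54
P(Z=2 | obs) = 1/108 / 1/54 = 1/2
P(Z=4 | obs) = 1/108 / 1/54 = 1/2

P(Z = 4 | obs) = 1/2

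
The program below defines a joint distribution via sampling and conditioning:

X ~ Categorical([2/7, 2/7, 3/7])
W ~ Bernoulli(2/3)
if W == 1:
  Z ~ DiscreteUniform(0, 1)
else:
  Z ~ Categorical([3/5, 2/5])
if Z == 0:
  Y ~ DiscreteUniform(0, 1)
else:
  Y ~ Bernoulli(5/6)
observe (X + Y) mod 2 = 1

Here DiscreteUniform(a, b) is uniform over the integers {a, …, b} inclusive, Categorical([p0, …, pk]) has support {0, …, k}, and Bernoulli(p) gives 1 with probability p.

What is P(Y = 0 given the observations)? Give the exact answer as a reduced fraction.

Enumerate traces; 12 have nonzero weight after conditioning:
  (X=0, W=0, Z=0, Y=1) weight 1/35
  (X=0, W=0, Z=1, Y=1) weight 2/63
  (X=0, W=1, Z=0, Y=1) weight 1/21
  (X=0, W=1, Z=1, Y=1) weight 5/63
  (X=1, W=0, Z=0, Y=0) weight 1/35
  (X=1, W=0, Z=1, Y=0) weight 2/315
  (X=1, W=1, Z=0, Y=0) weight 1/21
  (X=1, W=1, Z=1, Y=0) weight 1/63
  … 4 more
Group by Y:
  weight(Y=0) = 31/315
  weight(Y=1) = 59/126
Total weight = 31/315 + 59/126 = 17/30
P(Y=0 | obs) = 31/315 / 17/30 = 62/357
P(Y=1 | obs) = 59/126 / 17/30 = 295/357

P(Y = 0 | obs) = 62/357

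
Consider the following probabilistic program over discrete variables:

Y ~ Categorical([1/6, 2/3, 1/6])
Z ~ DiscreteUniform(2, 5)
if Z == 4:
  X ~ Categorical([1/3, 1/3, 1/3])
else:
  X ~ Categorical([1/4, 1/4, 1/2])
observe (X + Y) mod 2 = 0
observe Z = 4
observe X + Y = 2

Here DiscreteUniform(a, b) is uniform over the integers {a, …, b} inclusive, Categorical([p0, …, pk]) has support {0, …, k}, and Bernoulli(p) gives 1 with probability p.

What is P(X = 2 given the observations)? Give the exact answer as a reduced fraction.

Enumerate traces; 3 have nonzero weight after conditioning:
  (Y=0, Z=4, X=2) weight 1/72
  (Y=1, Z=4, X=1) weight 1/18
  (Y=2, Z=4, X=0) weight 1/72
Group by X:
  weight(X=0) = 1/72
  weight(X=1) = 1/18
  weight(X=2) = 1/72
Total weight = 1/72 + 1/18 + 1/72 = 1/12
P(X=0 | obs) = 1/72 / 1/12 = 1/6
P(X=1 | obs) = 1/18 / 1/12 = 2/3
P(X=2 | obs) = 1/72 / 1/12 = 1/6

P(X = 2 | obs) = 1/6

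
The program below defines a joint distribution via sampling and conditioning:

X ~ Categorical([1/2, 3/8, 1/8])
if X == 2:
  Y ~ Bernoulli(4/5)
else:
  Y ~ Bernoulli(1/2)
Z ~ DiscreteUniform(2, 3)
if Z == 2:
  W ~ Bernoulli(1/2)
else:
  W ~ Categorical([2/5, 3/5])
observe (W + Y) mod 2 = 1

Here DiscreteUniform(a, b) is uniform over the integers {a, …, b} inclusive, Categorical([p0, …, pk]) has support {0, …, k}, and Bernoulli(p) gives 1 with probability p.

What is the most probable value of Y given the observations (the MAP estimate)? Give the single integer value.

argmax_v P(Y = v | obs) = 0

Enumerate traces; 12 have nonzero weight after conditioning:
  (X=0, Y=0, Z=2, W=1) weight 1/16
  (X=0, Y=0, Z=3, W=1) weight 3/40
  (X=0, Y=1, Z=2, W=0) weight 1/16
  (X=0, Y=1, Z=3, W=0) weight 1/20
  (X=1, Y=0, Z=2, W=1) weight 3/64
  (X=1, Y=0, Z=3, W=1) weight 9/160
  (X=1, Y=1, Z=2, W=0) weight 3/64
  (X=1, Y=1, Z=3, W=0) weight 3/80
  … 4 more
Group by Y:
  weight(Y=0) = 407/1600
  weight(Y=1) = 387/1600
Total weight = 407/1600 + 387/1600 = 397/800
P(Y=0 | obs) = 407/1600 / 397/800 = 407/794
P(Y=1 | obs) = 387/1600 / 397/800 = 387/794
argmax = 0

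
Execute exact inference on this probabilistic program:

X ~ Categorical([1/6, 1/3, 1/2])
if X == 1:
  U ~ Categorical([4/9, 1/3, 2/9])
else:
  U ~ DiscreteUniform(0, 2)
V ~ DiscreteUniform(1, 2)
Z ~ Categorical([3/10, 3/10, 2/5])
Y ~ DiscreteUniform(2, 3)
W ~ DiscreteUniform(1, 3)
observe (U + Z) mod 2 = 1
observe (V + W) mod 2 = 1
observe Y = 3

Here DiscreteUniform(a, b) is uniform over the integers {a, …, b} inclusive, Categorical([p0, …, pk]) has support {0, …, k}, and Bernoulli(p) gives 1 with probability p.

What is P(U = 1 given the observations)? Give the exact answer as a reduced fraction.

P(U = 1 | obs) = 7/13

Enumerate traces; 36 have nonzero weight after conditioning:
  (X=0, U=0, V=1, Z=1, Y=3, W=2) weight 1/720
  (X=0, U=0, V=2, Z=1, Y=3, W=1) weight 1/720
  (X=0, U=0, V=2, Z=1, Y=3, W=3) weight 1/720
  (X=0, U=1, V=1, Z=0, Y=3, W=2) weight 1/720
  (X=0, U=1, V=1, Z=2, Y=3, W=2) weight 1/540
  (X=0, U=1, V=2, Z=0, Y=3, W=1) weight 1/720
  (X=0, U=1, V=2, Z=0, Y=3, W=3) weight 1/720
  (X=0, U=1, V=2, Z=2, Y=3, W=1) weight 1/540
  (X=0, U=2, V=1, Z=1, Y=3, W=2) weight 1/720
  … 27 more
Group by U:
  weight(U=0) = 1/36
  weight(U=1) = 7/120
  weight(U=2) = 1/45
Total weight = 1/36 + 7/120 + 1/45 = 13/120
P(U=0 | obs) = 1/36 / 13/120 = 10/39
P(U=1 | obs) = 7/120 / 13/120 = 7/13
P(U=2 | obs) = 1/45 / 13/120 = 8/39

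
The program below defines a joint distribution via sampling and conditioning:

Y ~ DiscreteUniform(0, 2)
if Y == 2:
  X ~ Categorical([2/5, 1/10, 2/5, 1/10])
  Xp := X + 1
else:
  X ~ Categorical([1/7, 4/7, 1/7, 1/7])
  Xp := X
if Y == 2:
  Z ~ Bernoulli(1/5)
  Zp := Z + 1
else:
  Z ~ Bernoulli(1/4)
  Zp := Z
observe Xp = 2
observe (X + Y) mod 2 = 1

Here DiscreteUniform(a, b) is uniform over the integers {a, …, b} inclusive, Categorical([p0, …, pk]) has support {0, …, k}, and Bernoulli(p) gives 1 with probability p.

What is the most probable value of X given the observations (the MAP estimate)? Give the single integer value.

Enumerate traces; 4 have nonzero weight after conditioning:
  (Y=1, X=2, Z=0) weight 1/28
  (Y=1, X=2, Z=1) weight 1/84
  (Y=2, X=1, Z=0) weight 2/75
  (Y=2, X=1, Z=1) weight 1/150
Group by X:
  weight(X=1) = 1/30
  weight(X=2) = 1/21
Total weight = 1/30 + 1/21 = 17/210
P(X=1 | obs) = 1/30 / 17/210 = 7/17
P(X=2 | obs) = 1/21 / 17/210 = 10/17
argmax = 2

argmax_v P(X = v | obs) = 2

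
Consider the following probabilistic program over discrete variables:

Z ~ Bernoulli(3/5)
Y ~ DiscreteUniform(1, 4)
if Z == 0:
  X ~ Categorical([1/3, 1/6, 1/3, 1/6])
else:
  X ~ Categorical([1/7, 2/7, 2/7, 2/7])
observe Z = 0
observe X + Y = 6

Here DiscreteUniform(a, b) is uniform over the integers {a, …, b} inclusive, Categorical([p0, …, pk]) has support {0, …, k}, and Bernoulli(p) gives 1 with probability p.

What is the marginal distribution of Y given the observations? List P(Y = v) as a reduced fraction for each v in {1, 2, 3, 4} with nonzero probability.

P(Y=3) = 1/3, P(Y=4) = 2/3

Enumerate traces; 2 have nonzero weight after conditioning:
  (Z=0, Y=3, X=3) weight 1/60
  (Z=0, Y=4, X=2) weight 1/30
Group by Y:
  weight(Y=3) = 1/60
  weight(Y=4) = 1/30
Total weight = 1/60 + 1/30 = 1/20
P(Y=3 | obs) = 1/60 / 1/20 = 1/3
P(Y=4 | obs) = 1/30 / 1/20 = 2/3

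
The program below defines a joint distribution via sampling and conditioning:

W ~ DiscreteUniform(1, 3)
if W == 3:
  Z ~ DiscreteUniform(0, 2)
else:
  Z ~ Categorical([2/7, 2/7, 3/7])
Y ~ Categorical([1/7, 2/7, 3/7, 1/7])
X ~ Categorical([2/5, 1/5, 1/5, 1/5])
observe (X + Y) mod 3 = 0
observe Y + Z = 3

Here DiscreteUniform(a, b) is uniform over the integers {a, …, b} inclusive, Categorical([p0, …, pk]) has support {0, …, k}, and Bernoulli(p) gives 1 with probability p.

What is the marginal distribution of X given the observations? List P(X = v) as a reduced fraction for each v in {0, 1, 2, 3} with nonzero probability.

P(X=0) = 19/82, P(X=1) = 57/164, P(X=2) = 25/82, P(X=3) = 19/164

Enumerate traces; 12 have nonzero weight after conditioning:
  (W=1, Z=0, Y=3, X=0) weight 4/735
  (W=1, Z=0, Y=3, X=3) weight 2/735
  (W=1, Z=1, Y=2, X=1) weight 2/245
  (W=1, Z=2, Y=1, X=2) weight 2/245
  (W=2, Z=0, Y=3, X=0) weight 4/735
  (W=2, Z=0, Y=3, X=3) weight 2/735
  (W=2, Z=1, Y=2, X=1) weight 2/245
  (W=2, Z=2, Y=1, X=2) weight 2/245
  … 4 more
Group by X:
  weight(X=0) = 38/2205
  weight(X=1) = 19/735
  weight(X=2) = 10/441
  weight(X=3) = 19/2205
Total weight = 38/2205 + 19/735 + 10/441 + 19/2205 = 164/2205
P(X=0 | obs) = 38/2205 / 164/2205 = 19/82
P(X=1 | obs) = 19/735 / 164/2205 = 57/164
P(X=2 | obs) = 10/441 / 164/2205 = 25/82
P(X=3 | obs) = 19/2205 / 164/2205 = 19/164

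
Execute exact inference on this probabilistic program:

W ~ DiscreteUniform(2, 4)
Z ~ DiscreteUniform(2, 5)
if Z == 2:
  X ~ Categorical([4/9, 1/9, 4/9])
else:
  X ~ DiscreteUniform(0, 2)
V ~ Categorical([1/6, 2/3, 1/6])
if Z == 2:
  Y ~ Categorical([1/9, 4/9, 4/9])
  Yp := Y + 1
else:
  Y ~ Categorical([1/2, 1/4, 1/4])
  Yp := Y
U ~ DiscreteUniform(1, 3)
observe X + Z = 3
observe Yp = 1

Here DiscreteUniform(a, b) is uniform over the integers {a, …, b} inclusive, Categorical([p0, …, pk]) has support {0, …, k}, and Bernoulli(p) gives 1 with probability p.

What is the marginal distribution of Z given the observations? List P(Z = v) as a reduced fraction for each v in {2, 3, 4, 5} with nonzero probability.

Enumerate traces; 54 have nonzero weight after conditioning:
  (W=2, Z=2, X=1, V=0, Y=0, U=1) weight 1/17496
  (W=2, Z=2, X=1, V=0, Y=0, U=2) weight 1/17496
  (W=2, Z=2, X=1, V=0, Y=0, U=3) weight 1/17496
  (W=2, Z=2, X=1, V=1, Y=0, U=1) weight 1/4374
  (W=2, Z=2, X=1, V=1, Y=0, U=2) weight 1/4374
  (W=2, Z=2, X=1, V=1, Y=0, U=3) weight 1/4374
  (W=2, Z=2, X=1, V=2, Y=0, U=1) weight 1/17496
  (W=2, Z=2, X=1, V=2, Y=0, U=2) weight 1/17496
  (W=2, Z=3, X=0, V=0, Y=1, U=1) weight 1/2592
  … 45 more
Group by Z:
  weight(Z=2) = 1/324
  weight(Z=3) = 1/48
Total weight = 1/324 + 1/48 = 31/1296
P(Z=2 | obs) = 1/324 / 31/1296 = 4/31
P(Z=3 | obs) = 1/48 / 31/1296 = 27/31

P(Z=2) = 4/31, P(Z=3) = 27/31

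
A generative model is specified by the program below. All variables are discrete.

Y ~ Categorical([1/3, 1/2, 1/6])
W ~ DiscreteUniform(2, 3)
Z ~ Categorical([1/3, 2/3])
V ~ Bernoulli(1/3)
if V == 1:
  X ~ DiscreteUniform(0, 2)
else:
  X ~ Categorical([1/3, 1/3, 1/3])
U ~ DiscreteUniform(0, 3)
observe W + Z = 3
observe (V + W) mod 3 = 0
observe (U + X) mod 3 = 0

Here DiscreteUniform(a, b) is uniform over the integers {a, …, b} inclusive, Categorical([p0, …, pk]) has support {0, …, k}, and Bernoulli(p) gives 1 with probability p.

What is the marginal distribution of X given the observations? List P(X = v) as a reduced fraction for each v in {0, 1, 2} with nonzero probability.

P(X=0) = 1/2, P(X=1) = 1/4, P(X=2) = 1/4

Enumerate traces; 24 have nonzero weight after conditioning:
  (Y=0, W=2, Z=1, V=1, X=0, U=0) weight 1/324
  (Y=0, W=2, Z=1, V=1, X=0, U=3) weight 1/324
  (Y=0, W=2, Z=1, V=1, X=1, U=2) weight 1/324
  (Y=0, W=2, Z=1, V=1, X=2, U=1) weight 1/324
  (Y=0, W=3, Z=0, V=0, X=0, U=0) weight 1/324
  (Y=0, W=3, Z=0, V=0, X=0, U=3) weight 1/324
  (Y=0, W=3, Z=0, V=0, X=1, U=2) weight 1/324
  (Y=0, W=3, Z=0, V=0, X=2, U=1) weight 1/324
  … 16 more
Group by X:
  weight(X=0) = 1/27
  weight(X=1) = 1/54
  weight(X=2) = 1/54
Total weight = 1/27 + 1/54 + 1/54 = 2/27
P(X=0 | obs) = 1/27 / 2/27 = 1/2
P(X=1 | obs) = 1/54 / 2/27 = 1/4
P(X=2 | obs) = 1/54 / 2/27 = 1/4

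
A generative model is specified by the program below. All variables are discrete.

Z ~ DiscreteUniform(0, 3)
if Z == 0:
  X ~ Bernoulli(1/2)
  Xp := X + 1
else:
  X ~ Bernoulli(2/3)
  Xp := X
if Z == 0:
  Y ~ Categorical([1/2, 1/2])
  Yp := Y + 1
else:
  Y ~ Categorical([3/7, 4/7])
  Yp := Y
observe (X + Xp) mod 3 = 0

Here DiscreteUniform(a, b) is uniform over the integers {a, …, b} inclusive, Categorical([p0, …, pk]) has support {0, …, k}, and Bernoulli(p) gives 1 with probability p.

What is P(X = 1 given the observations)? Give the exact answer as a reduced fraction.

Enumerate traces; 8 have nonzero weight after conditioning:
  (Z=0, X=1, Y=0) weight 1/16
  (Z=0, X=1, Y=1) weight 1/16
  (Z=1, X=0, Y=0) weight 1/28
  (Z=1, X=0, Y=1) weight 1/21
  (Z=2, X=0, Y=0) weight 1/28
  (Z=2, X=0, Y=1) weight 1/21
  (Z=3, X=0, Y=0) weight 1/28
  (Z=3, X=0, Y=1) weight 1/21
Group by X:
  weight(X=0) = 1/4
  weight(X=1) = 1/8
Total weight = 1/4 + 1/8 = 3/8
P(X=0 | obs) = 1/4 / 3/8 = 2/3
P(X=1 | obs) = 1/8 / 3/8 = 1/3

P(X = 1 | obs) = 1/3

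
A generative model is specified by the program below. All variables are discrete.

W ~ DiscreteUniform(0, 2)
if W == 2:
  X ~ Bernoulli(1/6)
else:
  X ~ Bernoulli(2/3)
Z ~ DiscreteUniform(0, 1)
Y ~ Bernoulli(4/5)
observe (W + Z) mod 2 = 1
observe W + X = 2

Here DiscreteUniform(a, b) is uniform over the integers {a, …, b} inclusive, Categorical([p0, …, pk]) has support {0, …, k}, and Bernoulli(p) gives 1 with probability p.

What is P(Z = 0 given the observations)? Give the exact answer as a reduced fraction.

Enumerate traces; 4 have nonzero weight after conditioning:
  (W=1, X=1, Z=0, Y=0) weight 1/45
  (W=1, X=1, Z=0, Y=1) weight 4/45
  (W=2, X=0, Z=1, Y=0) weight 1/36
  (W=2, X=0, Z=1, Y=1) weight 1/9
Group by Z:
  weight(Z=0) = 1/9
  weight(Z=1) = 5/36
Total weight = 1/9 + 5/36 = 1/4
P(Z=0 | obs) = 1/9 / 1/4 = 4/9
P(Z=1 | obs) = 5/36 / 1/4 = 5/9

P(Z = 0 | obs) = 4/9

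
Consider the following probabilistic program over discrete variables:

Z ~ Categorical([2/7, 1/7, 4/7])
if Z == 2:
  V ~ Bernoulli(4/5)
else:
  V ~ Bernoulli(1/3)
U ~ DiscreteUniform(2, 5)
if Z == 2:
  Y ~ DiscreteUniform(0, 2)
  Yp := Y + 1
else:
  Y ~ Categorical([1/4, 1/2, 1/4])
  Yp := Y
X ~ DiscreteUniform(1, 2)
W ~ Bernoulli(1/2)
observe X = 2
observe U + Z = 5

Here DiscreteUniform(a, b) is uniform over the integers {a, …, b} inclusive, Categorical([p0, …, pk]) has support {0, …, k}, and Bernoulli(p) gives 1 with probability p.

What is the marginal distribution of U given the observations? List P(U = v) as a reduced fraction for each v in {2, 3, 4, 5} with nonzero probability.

Enumerate traces; 36 have nonzero weight after conditioning:
  (Z=0, V=0, U=5, Y=0, X=2, W=0) weight 1/336
  (Z=0, V=0, U=5, Y=0, X=2, W=1) weight 1/336
  (Z=0, V=0, U=5, Y=1, X=2, W=0) weight 1/168
  (Z=0, V=0, U=5, Y=1, X=2, W=1) weight 1/168
  (Z=0, V=0, U=5, Y=2, X=2, W=0) weight 1/336
  (Z=0, V=0, U=5, Y=2, X=2, W=1) weight 1/336
  (Z=0, V=1, U=5, Y=0, X=2, W=0) weight 1/672
  (Z=0, V=1, U=5, Y=0, X=2, W=1) weight 1/672
  (Z=1, V=0, U=4, Y=0, X=2, W=0) weight 1/672
  (Z=2, V=0, U=3, Y=0, X=2, W=0) weight 1/420
  … 26 more
Group by U:
  weight(U=3) = 1/14
  weight(U=4) = 1/56
  weight(U=5) = 1/28
Total weight = 1/14 + 1/56 + 1/28 = 1/8
P(U=3 | obs) = 1/14 / 1/8 = 4/7
P(U=4 | obs) = 1/56 / 1/8 = 1/7
P(U=5 | obs) = 1/28 / 1/8 = 2/7

P(U=3) = 4/7, P(U=4) = 1/7, P(U=5) = 2/7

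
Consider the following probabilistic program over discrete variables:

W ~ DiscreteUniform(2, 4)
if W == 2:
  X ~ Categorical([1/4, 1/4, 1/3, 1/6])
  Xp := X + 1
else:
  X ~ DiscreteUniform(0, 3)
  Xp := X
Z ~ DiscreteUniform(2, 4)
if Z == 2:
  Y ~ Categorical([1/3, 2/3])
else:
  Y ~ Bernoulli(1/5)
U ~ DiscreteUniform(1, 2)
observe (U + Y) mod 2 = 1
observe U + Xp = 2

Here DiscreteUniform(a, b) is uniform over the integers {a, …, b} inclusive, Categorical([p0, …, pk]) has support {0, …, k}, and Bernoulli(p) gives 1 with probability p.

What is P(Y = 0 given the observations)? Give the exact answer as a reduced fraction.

Enumerate traces; 15 have nonzero weight after conditioning:
  (W=2, X=0, Z=2, Y=0, U=1) weight 1/216
  (W=2, X=0, Z=3, Y=0, U=1) weight 1/90
  (W=2, X=0, Z=4, Y=0, U=1) weight 1/90
  (W=3, X=0, Z=2, Y=1, U=2) weight 1/108
  (W=3, X=0, Z=3, Y=1, U=2) weight 1/360
  (W=3, X=0, Z=4, Y=1, U=2) weight 1/360
  (W=3, X=1, Z=2, Y=0, U=1) weight 1/216
  (W=3, X=1, Z=3, Y=0, U=1) weight 1/90
  … 7 more
Group by Y:
  weight(Y=0) = 29/360
  weight(Y=1) = 4/135
Total weight = 29/360 + 4/135 = 119/1080
P(Y=0 | obs) = 29/360 / 119/1080 = 87/119
P(Y=1 | obs) = 4/135 / 119/1080 = 32/119

P(Y = 0 | obs) = 87/119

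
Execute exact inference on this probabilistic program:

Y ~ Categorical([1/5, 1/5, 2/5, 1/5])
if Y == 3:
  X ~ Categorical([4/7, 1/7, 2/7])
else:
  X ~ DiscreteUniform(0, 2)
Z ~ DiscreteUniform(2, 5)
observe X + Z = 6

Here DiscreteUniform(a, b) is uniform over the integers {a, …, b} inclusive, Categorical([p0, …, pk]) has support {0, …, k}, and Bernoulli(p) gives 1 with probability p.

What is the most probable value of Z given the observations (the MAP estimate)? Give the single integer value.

Enumerate traces; 8 have nonzero weight after conditioning:
  (Y=0, X=1, Z=5) weight 1/60
  (Y=0, X=2, Z=4) weight 1/60
  (Y=1, X=1, Z=5) weight 1/60
  (Y=1, X=2, Z=4) weight 1/60
  (Y=2, X=1, Z=5) weight 1/30
  (Y=2, X=2, Z=4) weight 1/30
  (Y=3, X=1, Z=5) weight 1/140
  (Y=3, X=2, Z=4) weight 1/70
Group by Z:
  weight(Z=4) = 17/210
  weight(Z=5) = 31/420
Total weight = 17/210 + 31/420 = 13/84
P(Z=4 | obs) = 17/210 / 13/84 = 34/65
P(Z=5 | obs) = 31/420 / 13/84 = 31/65
argmax = 4

argmax_v P(Z = v | obs) = 4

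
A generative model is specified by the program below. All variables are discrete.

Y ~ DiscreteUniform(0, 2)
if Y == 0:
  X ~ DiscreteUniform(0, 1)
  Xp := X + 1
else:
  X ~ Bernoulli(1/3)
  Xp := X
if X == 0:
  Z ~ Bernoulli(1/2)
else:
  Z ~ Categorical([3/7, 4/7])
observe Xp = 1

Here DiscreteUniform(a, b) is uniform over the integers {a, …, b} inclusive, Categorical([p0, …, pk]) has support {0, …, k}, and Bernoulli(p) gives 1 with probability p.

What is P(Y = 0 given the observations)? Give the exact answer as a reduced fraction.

P(Y = 0 | obs) = 3/7

Enumerate traces; 6 have nonzero weight after conditioning:
  (Y=0, X=0, Z=0) weight 1/12
  (Y=0, X=0, Z=1) weight 1/12
  (Y=1, X=1, Z=0) weight 1/21
  (Y=1, X=1, Z=1) weight 4/63
  (Y=2, X=1, Z=0) weight 1/21
  (Y=2, X=1, Z=1) weight 4/63
Group by Y:
  weight(Y=0) = 1/6
  weight(Y=1) = 1/9
  weight(Y=2) = 1/9
Total weight = 1/6 + 1/9 + 1/9 = 7/18
P(Y=0 | obs) = 1/6 / 7/18 = 3/7
P(Y=1 | obs) = 1/9 / 7/18 = 2/7
P(Y=2 | obs) = 1/9 / 7/18 = 2/7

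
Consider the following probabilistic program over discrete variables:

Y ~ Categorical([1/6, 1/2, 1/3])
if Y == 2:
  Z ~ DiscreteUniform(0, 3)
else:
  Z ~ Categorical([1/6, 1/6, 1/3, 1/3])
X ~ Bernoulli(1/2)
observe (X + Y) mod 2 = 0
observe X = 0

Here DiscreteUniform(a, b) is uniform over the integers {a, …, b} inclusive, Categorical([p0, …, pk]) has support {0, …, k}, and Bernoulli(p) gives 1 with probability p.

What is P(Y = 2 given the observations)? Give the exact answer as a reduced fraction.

P(Y = 2 | obs) = 2/3

Enumerate traces; 8 have nonzero weight after conditioning:
  (Y=0, Z=0, X=0) weight 1/72
  (Y=0, Z=1, X=0) weight 1/72
  (Y=0, Z=2, X=0) weight 1/36
  (Y=0, Z=3, X=0) weight 1/36
  (Y=2, Z=0, X=0) weight 1/24
  (Y=2, Z=1, X=0) weight 1/24
  (Y=2, Z=2, X=0) weight 1/24
  (Y=2, Z=3, X=0) weight 1/24
Group by Y:
  weight(Y=0) = 1/12
  weight(Y=2) = 1/6
Total weight = 1/12 + 1/6 = 1/4
P(Y=0 | obs) = 1/12 / 1/4 = 1/3
P(Y=2 | obs) = 1/6 / 1/4 = 2/3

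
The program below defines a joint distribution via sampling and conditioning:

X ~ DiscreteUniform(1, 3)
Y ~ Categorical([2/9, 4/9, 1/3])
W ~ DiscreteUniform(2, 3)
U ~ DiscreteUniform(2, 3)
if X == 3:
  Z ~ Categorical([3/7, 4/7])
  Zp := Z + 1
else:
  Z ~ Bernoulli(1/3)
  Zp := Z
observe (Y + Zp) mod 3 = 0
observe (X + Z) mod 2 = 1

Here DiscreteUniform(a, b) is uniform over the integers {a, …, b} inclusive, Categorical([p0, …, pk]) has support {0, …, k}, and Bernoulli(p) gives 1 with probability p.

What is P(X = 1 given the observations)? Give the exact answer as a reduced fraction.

P(X = 1 | obs) = 7/19

Enumerate traces; 12 have nonzero weight after conditioning:
  (X=1, Y=0, W=2, U=2, Z=0) weight 1/81
  (X=1, Y=0, W=2, U=3, Z=0) weight 1/81
  (X=1, Y=0, W=3, U=2, Z=0) weight 1/81
  (X=1, Y=0, W=3, U=3, Z=0) weight 1/81
  (X=2, Y=2, W=2, U=2, Z=1) weight 1/108
  (X=2, Y=2, W=2, U=3, Z=1) weight 1/108
  (X=2, Y=2, W=3, U=2, Z=1) weight 1/108
  (X=2, Y=2, W=3, U=3, Z=1) weight 1/108
  (X=3, Y=2, W=2, U=2, Z=0) weight 1/84
  … 3 more
Group by X:
  weight(X=1) = 4/81
  weight(X=2) = 1/27
  weight(X=3) = 1/21
Total weight = 4/81 + 1/27 + 1/21 = 76/567
P(X=1 | obs) = 4/81 / 76/567 = 7/19
P(X=2 | obs) = 1/27 / 76/567 = 21/76
P(X=3 | obs) = 1/21 / 76/567 = 27/76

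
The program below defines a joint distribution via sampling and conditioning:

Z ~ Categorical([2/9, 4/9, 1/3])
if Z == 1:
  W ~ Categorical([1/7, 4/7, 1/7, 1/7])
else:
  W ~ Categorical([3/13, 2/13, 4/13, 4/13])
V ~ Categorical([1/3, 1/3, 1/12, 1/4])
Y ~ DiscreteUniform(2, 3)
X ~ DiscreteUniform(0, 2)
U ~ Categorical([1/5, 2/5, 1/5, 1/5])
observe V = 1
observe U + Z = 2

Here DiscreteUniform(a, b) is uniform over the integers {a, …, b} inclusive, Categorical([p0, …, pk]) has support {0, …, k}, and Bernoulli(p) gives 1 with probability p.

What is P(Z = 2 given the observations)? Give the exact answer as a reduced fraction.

P(Z = 2 | obs) = 3/13

Enumerate traces; 72 have nonzero weight after conditioning:
  (Z=0, W=0, V=1, Y=2, X=0, U=2) weight 1/1755
  (Z=0, W=0, V=1, Y=2, X=1, U=2) weight 1/1755
  (Z=0, W=0, V=1, Y=2, X=2, U=2) weight 1/1755
  (Z=0, W=0, V=1, Y=3, X=0, U=2) weight 1/1755
  (Z=0, W=0, V=1, Y=3, X=1, U=2) weight 1/1755
  (Z=0, W=0, V=1, Y=3, X=2, U=2) weight 1/1755
  (Z=0, W=1, V=1, Y=2, X=0, U=2) weight 2/5265
  (Z=0, W=1, V=1, Y=2, X=1, U=2) weight 2/5265
  (Z=1, W=0, V=1, Y=2, X=0, U=1) weight 4/2835
  (Z=2, W=0, V=1, Y=2, X=0, U=0) weight 1/1170
  … 62 more
Group by Z:
  weight(Z=0) = 2/135
  weight(Z=1) = 8/135
  weight(Z=2) = 1/45
Total weight = 2/135 + 8/135 + 1/45 = 13/135
P(Z=0 | obs) = 2/135 / 13/135 = 2/13
P(Z=1 | obs) = 8/135 / 13/135 = 8/13
P(Z=2 | obs) = 1/45 / 13/135 = 3/13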